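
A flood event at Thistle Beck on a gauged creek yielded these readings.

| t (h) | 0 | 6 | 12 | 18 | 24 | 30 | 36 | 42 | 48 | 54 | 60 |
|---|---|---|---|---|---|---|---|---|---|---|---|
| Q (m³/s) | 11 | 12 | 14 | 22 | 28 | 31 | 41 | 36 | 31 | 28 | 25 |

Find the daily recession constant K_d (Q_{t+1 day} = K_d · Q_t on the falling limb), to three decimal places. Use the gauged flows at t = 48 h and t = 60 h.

Between t = 48 h and t = 60 h the flow falls from 31 to 25 m³/s over 2×6 h = 12 h.
Per-interval ratio K = (25/31)^(1/2) = 0.8980; K_d = K^(24/6) = 0.650.

K_d ≈ 0.650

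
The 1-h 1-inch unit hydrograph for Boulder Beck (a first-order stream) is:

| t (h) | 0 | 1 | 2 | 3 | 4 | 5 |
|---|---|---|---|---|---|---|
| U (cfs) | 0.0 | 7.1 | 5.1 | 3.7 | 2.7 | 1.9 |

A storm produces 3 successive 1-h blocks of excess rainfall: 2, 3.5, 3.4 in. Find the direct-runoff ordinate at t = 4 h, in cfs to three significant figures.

By discrete convolution, Q_j = Σ (P_i / 1 in) · U_{j−i}.
At t = 4 h (j=4): Q = (2/1)·2.7 + (3.5/1)·3.7 + (3.4/1)·5.1 = 35.7 cfs.

Q ≈ 35.7 cfs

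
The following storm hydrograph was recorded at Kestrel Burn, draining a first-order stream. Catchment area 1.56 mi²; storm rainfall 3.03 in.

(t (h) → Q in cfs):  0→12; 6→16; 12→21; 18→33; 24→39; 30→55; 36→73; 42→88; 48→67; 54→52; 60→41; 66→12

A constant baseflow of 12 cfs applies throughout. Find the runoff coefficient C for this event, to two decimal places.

C ≈ 0.72

ΣQ_DR = 365.0 cfs; V = ΣQ_DR·Δt = 7.884 × 10^6 ft³.
Runoff depth d = V / A = 2.175 in.
C = d / P = 2.175 / 3.03 = 0.72.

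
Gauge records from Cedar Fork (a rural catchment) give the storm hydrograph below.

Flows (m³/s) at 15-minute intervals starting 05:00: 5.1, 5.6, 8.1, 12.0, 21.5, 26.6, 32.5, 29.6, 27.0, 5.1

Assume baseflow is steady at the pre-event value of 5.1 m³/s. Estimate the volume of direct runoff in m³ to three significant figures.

Direct-runoff ordinates (Q − Q_b): 0.0, 0.5, 3.0, 6.9, 16.4, 21.5, 27.4, 24.5, 21.9, 0.0 m³/s.
ΣQ_DR = 122.1 m³/s.
With Δt = 0.25 h = 900 s, V = ΣQ_DR · Δt = 122.1 × 900 = 1.10 × 10^5 m³.

V ≈ 1.10 × 10^5 m³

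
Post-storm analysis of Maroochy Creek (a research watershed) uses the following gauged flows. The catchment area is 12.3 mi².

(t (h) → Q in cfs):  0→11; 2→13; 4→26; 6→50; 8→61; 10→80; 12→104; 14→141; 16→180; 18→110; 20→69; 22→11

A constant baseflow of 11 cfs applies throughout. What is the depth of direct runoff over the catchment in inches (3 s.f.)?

Direct runoff: 0.0, 2.0, 15.0, 39.0, 50.0, 69.0, 93.0, 130.0, 169.0, 99.0, 58.0, 0.0 cfs; ΣQ_DR = 724.0 cfs.
V = ΣQ_DR · Δt = 724.0 × 7200 s = 5.213 × 10^6 ft³.
Over A = 12.3 mi², depth = V / A = 0.182 in.

d ≈ 0.182 in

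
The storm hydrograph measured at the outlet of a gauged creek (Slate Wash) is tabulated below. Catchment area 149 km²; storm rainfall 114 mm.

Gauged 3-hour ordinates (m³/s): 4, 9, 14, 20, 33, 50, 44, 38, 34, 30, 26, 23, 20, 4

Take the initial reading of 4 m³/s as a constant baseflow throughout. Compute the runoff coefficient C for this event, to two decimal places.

C ≈ 0.19

ΣQ_DR = 293.0 m³/s; V = ΣQ_DR·Δt = 3.164 × 10^6 m³.
Runoff depth d = V / A = 21.24 mm.
C = d / P = 21.24 / 114 = 0.19.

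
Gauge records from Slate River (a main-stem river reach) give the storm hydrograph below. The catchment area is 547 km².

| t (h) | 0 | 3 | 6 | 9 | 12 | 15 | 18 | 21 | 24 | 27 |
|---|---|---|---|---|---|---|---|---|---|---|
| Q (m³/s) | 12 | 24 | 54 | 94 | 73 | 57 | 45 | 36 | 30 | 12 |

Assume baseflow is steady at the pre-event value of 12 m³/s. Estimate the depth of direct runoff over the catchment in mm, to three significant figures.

Direct runoff: 0.0, 12.0, 42.0, 82.0, 61.0, 45.0, 33.0, 24.0, 18.0, 0.0 m³/s; ΣQ_DR = 317.0 m³/s.
V = ΣQ_DR · Δt = 317.0 × 10800 s = 3.424 × 10^6 m³.
Over A = 547 km², depth = V / A = 6.26 mm.

d ≈ 6.26 mm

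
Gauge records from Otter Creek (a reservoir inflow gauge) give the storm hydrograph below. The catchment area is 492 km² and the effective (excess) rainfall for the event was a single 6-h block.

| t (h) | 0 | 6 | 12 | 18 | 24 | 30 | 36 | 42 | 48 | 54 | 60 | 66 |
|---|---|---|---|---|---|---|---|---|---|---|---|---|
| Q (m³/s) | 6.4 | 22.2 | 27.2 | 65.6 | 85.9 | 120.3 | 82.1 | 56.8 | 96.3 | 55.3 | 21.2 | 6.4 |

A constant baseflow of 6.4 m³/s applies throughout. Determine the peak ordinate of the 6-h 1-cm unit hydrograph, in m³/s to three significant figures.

U_p ≈ 45.6 m³/s

Direct runoff: 0.0, 15.8, 20.8, 59.2, 79.5, 113.9, 75.7, 50.4, 89.9, 48.9, 14.8, 0.0 m³/s; ΣQ_DR = 568.9 m³/s, peak = 113.9 m³/s.
Runoff depth d = ΣQ_DR·Δt / A = 568.9 × 21600 / (492 km²) = 24.98 mm.
The 1-cm UH is the DRH scaled by (10 mm)/d, so U_p = 113.9 × 10/24.98 = 45.6 m³/s.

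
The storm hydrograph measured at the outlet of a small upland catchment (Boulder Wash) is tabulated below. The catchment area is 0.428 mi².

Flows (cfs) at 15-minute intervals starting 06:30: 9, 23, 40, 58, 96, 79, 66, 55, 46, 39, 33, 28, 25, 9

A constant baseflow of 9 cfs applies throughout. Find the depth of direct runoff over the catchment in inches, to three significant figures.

Direct runoff: 0.0, 14.0, 31.0, 49.0, 87.0, 70.0, 57.0, 46.0, 37.0, 30.0, 24.0, 19.0, 16.0, 0.0 cfs; ΣQ_DR = 480.0 cfs.
V = ΣQ_DR · Δt = 480.0 × 900 s = 4.320 × 10^5 ft³.
Over A = 0.428 mi², depth = V / A = 0.434 in.

d ≈ 0.434 in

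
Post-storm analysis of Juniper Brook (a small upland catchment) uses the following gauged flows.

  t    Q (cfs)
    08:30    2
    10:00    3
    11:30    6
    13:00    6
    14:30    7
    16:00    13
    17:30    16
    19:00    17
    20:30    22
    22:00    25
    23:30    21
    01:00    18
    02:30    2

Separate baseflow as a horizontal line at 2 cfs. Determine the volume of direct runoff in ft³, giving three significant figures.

V ≈ 7.13 × 10^5 ft³

Direct-runoff ordinates (Q − Q_b): 0.0, 1.0, 4.0, 4.0, 5.0, 11.0, 14.0, 15.0, 20.0, 23.0, 19.0, 16.0, 0.0 cfs.
ΣQ_DR = 132.0 cfs.
With Δt = 1.5 h = 5400 s, V = ΣQ_DR · Δt = 132.0 × 5400 = 7.13 × 10^5 ft³.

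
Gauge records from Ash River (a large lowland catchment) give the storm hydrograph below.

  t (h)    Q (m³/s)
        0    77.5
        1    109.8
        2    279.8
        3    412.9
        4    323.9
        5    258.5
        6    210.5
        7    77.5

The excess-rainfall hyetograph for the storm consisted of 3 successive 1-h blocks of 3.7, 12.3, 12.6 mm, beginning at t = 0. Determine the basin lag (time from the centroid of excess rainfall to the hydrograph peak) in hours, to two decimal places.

Centroid of excess rainfall: t_c = Σ P_i·t̄_i / ΣP_i = 1.8112 h (block centres at 0.5, 1.5, 2.5 h).
Hydrograph peak occurs at t = 3 h, so basin lag t_L = 3 − 1.8112 = 1.19 h.

t_L ≈ 1.19 h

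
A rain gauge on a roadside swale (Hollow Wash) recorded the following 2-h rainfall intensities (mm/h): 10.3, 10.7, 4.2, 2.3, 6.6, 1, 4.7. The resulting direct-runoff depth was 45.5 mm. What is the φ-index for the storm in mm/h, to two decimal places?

φ ≈ 2.75 mm/h

Only the 5 blocks with intensity above φ contribute runoff: 10.3, 10.7, 4.2, 6.6, 4.7 mm/h.
Σ(I−φ)·Δt = d  ⇒  (10.3+10.7+4.2+6.6+4.7 − 5φ)·2 = 45.5
φ = (36.50 − 45.5/2) / 5 = 2.75 mm/h.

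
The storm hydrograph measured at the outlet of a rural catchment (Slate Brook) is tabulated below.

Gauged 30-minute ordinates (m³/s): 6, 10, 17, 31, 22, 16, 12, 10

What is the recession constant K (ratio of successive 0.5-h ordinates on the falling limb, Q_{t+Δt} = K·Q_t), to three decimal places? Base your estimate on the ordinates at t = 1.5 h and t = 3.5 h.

Using the recession-limb readings at t = 1.5 h and t = 3.5 h: Q falls from 31 to 10 m³/s over 4 intervals.
K = (Q₂/Q₁)^(1/4) = (10/31)^(1/4) = 0.754.

K ≈ 0.754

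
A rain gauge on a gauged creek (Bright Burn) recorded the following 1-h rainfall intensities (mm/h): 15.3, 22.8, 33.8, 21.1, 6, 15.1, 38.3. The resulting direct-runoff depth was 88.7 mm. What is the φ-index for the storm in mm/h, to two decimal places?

Only the 6 blocks with intensity above φ contribute runoff: 15.3, 22.8, 33.8, 21.1, 15.1, 38.3 mm/h.
Σ(I−φ)·Δt = d  ⇒  (15.3+22.8+33.8+21.1+15.1+38.3 − 6φ)·1 = 88.7
φ = (146.4 − 88.7/1) / 6 = 9.62 mm/h.

φ ≈ 9.62 mm/h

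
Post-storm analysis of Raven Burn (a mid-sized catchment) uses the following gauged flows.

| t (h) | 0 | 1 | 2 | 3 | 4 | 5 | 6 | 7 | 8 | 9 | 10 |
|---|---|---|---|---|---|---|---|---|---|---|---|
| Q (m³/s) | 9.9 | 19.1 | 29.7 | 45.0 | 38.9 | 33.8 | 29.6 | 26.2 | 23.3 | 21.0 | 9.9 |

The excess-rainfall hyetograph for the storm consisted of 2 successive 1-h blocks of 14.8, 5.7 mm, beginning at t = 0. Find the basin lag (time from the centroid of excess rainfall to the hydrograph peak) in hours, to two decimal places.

Centroid of excess rainfall: t_c = Σ P_i·t̄_i / ΣP_i = 0.7780 h (block centres at 0.5, 1.5 h).
Hydrograph peak occurs at t = 3 h, so basin lag t_L = 3 − 0.7780 = 2.22 h.

t_L ≈ 2.22 h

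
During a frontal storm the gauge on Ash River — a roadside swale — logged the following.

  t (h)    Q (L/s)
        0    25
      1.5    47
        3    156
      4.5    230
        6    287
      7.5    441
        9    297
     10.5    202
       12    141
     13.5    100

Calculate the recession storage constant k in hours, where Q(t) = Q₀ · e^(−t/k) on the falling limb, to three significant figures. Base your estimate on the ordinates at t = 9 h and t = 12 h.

On the falling limb, Q drops from 297 to 141 L/s between t = 9 h and t = 12 h (Δt = 3 h).
k = −Δt / ln(Q₂/Q₁) = −3 / ln(141/297) = 4.03 h.

k ≈ 4.03 h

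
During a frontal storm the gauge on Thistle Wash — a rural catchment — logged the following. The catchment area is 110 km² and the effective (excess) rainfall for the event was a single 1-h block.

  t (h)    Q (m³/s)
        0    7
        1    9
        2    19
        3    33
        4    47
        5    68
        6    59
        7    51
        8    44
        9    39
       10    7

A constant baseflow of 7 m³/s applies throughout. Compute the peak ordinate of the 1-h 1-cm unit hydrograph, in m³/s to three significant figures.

Direct runoff: 0.0, 2.0, 12.0, 26.0, 40.0, 61.0, 52.0, 44.0, 37.0, 32.0, 0.0 m³/s; ΣQ_DR = 306.0 m³/s, peak = 61.0 m³/s.
Runoff depth d = ΣQ_DR·Δt / A = 306.0 × 3600 / (110 km²) = 10.01 mm.
The 1-cm UH is the DRH scaled by (10 mm)/d, so U_p = 61.0 × 10/10.01 = 60.9 m³/s.

U_p ≈ 60.9 m³/s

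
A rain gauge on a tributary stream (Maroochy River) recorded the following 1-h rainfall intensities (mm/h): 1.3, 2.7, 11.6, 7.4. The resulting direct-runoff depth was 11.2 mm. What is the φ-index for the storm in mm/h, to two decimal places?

Only the 2 blocks with intensity above φ contribute runoff: 11.6, 7.4 mm/h.
Σ(I−φ)·Δt = d  ⇒  (11.6+7.4 − 2φ)·1 = 11.2
φ = (19.00 − 11.2/1) / 2 = 3.90 mm/h.

φ ≈ 3.90 mm/h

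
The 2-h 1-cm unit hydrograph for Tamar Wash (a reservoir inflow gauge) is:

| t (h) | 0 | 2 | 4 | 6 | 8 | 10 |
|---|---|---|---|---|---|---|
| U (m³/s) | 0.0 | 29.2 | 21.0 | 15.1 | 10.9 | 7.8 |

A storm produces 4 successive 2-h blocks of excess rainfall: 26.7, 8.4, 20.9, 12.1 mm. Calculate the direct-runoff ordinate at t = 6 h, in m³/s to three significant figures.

By discrete convolution, Q_j = Σ (P_i / 10 mm) · U_{j−i}.
At t = 6 h (j=3): Q = (26.7/10)·15.1 + (8.4/10)·21.0 + (20.9/10)·29.2 + (12.1/10)·0.0 = 119 m³/s.

Q ≈ 119 m³/s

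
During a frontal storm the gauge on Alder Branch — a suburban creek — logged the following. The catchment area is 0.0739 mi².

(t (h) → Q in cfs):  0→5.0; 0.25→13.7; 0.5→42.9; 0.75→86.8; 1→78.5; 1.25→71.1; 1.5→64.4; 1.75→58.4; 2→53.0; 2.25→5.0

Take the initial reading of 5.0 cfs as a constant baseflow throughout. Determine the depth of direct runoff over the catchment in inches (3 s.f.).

d ≈ 2.25 in

Direct runoff: 0.0, 8.7, 37.9, 81.8, 73.5, 66.1, 59.4, 53.4, 48.0, 0.0 cfs; ΣQ_DR = 428.8 cfs.
V = ΣQ_DR · Δt = 428.8 × 900 s = 3.859 × 10^5 ft³.
Over A = 0.0739 mi², depth = V / A = 2.25 in.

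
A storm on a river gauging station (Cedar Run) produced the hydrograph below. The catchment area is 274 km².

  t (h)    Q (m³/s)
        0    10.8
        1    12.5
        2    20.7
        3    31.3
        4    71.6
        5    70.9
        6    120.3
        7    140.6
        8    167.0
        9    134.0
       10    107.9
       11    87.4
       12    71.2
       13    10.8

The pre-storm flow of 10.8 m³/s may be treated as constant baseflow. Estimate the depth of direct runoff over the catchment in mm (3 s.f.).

d ≈ 11.9 mm

Direct runoff: 0.0, 1.7, 9.9, 20.5, 60.8, 60.1, 109.5, 129.8, 156.2, 123.2, 97.1, 76.6, 60.4, 0.0 m³/s; ΣQ_DR = 905.8 m³/s.
V = ΣQ_DR · Δt = 905.8 × 3600 s = 3.261 × 10^6 m³.
Over A = 274 km², depth = V / A = 11.9 mm.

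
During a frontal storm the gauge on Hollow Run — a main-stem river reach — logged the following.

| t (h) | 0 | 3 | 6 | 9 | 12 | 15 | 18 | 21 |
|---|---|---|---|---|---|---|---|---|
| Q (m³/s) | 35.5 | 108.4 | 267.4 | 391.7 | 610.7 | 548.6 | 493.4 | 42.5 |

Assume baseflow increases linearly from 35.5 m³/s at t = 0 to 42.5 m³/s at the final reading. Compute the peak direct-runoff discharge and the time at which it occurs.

Q_p = 571.20 m³/s at t = 12 h

Subtracting baseflow gives direct-runoff ordinates: 0.00, 71.90, 229.90, 353.20, 571.20, 508.10, 451.90, 0.00 m³/s.
The maximum is 571.20 m³/s, occurring at the reading for t = 12 h.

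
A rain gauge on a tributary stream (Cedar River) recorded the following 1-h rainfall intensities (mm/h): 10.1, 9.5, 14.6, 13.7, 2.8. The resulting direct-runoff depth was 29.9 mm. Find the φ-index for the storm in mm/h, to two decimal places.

Only the 4 blocks with intensity above φ contribute runoff: 10.1, 9.5, 14.6, 13.7 mm/h.
Σ(I−φ)·Δt = d  ⇒  (10.1+9.5+14.6+13.7 − 4φ)·1 = 29.9
φ = (47.90 − 29.9/1) / 4 = 4.50 mm/h.

φ ≈ 4.50 mm/h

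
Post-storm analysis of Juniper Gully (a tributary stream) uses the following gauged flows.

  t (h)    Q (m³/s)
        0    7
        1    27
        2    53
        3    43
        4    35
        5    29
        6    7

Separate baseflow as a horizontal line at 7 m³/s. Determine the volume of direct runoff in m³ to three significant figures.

V ≈ 5.47 × 10^5 m³

Direct-runoff ordinates (Q − Q_b): 0.0, 20.0, 46.0, 36.0, 28.0, 22.0, 0.0 m³/s.
ΣQ_DR = 152.0 m³/s.
With Δt = 1 h = 3600 s, V = ΣQ_DR · Δt = 152.0 × 3600 = 5.47 × 10^5 m³.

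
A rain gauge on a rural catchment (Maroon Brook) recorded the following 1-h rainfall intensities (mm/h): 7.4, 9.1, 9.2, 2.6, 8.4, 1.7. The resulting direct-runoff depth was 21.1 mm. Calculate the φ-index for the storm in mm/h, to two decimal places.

Only the 4 blocks with intensity above φ contribute runoff: 7.4, 9.1, 9.2, 8.4 mm/h.
Σ(I−φ)·Δt = d  ⇒  (7.4+9.1+9.2+8.4 − 4φ)·1 = 21.1
φ = (34.10 − 21.1/1) / 4 = 3.25 mm/h.

φ ≈ 3.25 mm/h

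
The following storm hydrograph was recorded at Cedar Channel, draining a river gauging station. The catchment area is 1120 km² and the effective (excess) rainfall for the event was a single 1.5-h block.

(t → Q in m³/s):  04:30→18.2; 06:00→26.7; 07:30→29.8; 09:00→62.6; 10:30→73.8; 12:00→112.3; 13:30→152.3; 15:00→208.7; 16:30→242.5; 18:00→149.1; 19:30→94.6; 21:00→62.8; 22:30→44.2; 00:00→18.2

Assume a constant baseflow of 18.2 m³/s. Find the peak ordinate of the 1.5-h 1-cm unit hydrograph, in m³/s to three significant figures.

U_p ≈ 447 m³/s

Direct runoff: 0.0, 8.5, 11.6, 44.4, 55.6, 94.1, 134.1, 190.5, 224.3, 130.9, 76.4, 44.6, 26.0, 0.0 m³/s; ΣQ_DR = 1041 m³/s, peak = 224.3 m³/s.
Runoff depth d = ΣQ_DR·Δt / A = 1041 × 5400 / (1120 km²) = 5.019 mm.
The 1-cm UH is the DRH scaled by (10 mm)/d, so U_p = 224.3 × 10/5.019 = 447 m³/s.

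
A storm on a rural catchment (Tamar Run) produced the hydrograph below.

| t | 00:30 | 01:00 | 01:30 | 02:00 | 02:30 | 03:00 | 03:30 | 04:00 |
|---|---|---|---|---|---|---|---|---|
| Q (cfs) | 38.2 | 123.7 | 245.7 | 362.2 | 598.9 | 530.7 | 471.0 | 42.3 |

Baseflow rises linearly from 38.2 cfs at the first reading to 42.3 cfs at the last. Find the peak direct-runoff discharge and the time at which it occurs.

Q_p = 558.36 cfs at t = 02:30

Subtracting baseflow gives direct-runoff ordinates: 0.00, 84.91, 206.33, 322.24, 558.36, 489.57, 429.29, 0.00 cfs.
The maximum is 558.36 cfs, occurring at the reading for t = 02:30.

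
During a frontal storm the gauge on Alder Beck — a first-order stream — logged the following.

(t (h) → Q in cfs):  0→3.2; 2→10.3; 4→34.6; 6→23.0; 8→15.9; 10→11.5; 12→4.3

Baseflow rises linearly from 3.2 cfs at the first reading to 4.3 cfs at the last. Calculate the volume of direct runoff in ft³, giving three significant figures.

V ≈ 5.51 × 10^5 ft³

Direct-runoff ordinates (Q − Q_b): 0.00, 6.92, 31.03, 19.25, 11.97, 7.38, 0.00 cfs.
ΣQ_DR = 76.55 cfs.
With Δt = 2 h = 7200 s, V = ΣQ_DR · Δt = 76.55 × 7200 = 5.51 × 10^5 ft³.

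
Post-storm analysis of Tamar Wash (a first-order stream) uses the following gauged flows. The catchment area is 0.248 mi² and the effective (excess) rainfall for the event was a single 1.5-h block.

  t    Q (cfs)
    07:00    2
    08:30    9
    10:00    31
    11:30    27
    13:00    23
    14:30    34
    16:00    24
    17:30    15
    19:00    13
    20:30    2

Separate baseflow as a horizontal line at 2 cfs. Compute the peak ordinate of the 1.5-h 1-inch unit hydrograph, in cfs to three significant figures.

U_p ≈ 21.3 cfs

Direct runoff: 0.0, 7.0, 29.0, 25.0, 21.0, 32.0, 22.0, 13.0, 11.0, 0.0 cfs; ΣQ_DR = 160.0 cfs, peak = 32.0 cfs.
Runoff depth d = ΣQ_DR·Δt / A = 160.0 × 5400 / (0.248 mi²) = 1.500 in.
The 1-inch UH is the DRH scaled by (1 in)/d, so U_p = 32.0 × 1/1.500 = 21.3 cfs.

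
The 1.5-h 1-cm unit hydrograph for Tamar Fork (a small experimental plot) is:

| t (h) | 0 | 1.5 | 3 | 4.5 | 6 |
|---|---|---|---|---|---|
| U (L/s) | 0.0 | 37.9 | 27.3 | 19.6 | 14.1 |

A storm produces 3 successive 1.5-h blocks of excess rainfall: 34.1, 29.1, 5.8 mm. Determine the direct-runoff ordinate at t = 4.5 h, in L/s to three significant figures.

By discrete convolution, Q_j = Σ (P_i / 10 mm) · U_{j−i}.
At t = 4.5 h (j=3): Q = (34.1/10)·19.6 + (29.1/10)·27.3 + (5.8/10)·37.9 = 168 L/s.

Q ≈ 168 L/s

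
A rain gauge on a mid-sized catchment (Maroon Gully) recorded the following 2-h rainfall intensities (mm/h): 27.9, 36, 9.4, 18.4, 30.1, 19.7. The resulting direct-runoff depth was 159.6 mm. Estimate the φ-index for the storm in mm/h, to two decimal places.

Only the 5 blocks with intensity above φ contribute runoff: 27.9, 36, 18.4, 30.1, 19.7 mm/h.
Σ(I−φ)·Δt = d  ⇒  (27.9+36+18.4+30.1+19.7 − 5φ)·2 = 159.6
φ = (132.1 − 159.6/2) / 5 = 10.46 mm/h.

φ ≈ 10.46 mm/h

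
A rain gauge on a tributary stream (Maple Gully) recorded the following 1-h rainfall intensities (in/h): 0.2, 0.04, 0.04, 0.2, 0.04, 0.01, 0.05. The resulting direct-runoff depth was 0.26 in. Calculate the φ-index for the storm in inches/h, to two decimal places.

Only the 2 blocks with intensity above φ contribute runoff: 0.2, 0.2 in/h.
Σ(I−φ)·Δt = d  ⇒  (0.2+0.2 − 2φ)·1 = 0.26
φ = (0.4000 − 0.26/1) / 2 = 0.07 in/h.

φ ≈ 0.07 in/h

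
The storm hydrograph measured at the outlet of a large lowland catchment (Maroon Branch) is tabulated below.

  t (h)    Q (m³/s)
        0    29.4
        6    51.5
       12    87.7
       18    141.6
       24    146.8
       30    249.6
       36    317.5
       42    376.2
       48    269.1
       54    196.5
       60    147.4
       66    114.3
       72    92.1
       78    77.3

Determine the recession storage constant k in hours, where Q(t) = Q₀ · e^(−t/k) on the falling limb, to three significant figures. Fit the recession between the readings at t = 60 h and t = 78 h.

k ≈ 27.9 h

On the falling limb, Q drops from 147.4 to 77.3 m³/s between t = 60 h and t = 78 h (Δt = 18 h).
k = −Δt / ln(Q₂/Q₁) = −18 / ln(77.3/147.4) = 27.9 h.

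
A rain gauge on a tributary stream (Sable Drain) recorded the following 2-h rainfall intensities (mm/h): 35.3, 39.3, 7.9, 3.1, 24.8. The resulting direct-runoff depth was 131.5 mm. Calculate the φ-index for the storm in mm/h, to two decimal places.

φ ≈ 11.22 mm/h

Only the 3 blocks with intensity above φ contribute runoff: 35.3, 39.3, 24.8 mm/h.
Σ(I−φ)·Δt = d  ⇒  (35.3+39.3+24.8 − 3φ)·2 = 131.5
φ = (99.40 − 131.5/2) / 3 = 11.22 mm/h.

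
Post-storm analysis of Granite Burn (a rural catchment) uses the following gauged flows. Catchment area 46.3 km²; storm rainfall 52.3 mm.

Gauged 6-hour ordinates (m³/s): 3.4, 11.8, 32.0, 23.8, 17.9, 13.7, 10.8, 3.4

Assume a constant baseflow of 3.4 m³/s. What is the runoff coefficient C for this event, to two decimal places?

ΣQ_DR = 89.60 m³/s; V = ΣQ_DR·Δt = 1.935 × 10^6 m³.
Runoff depth d = V / A = 41.80 mm.
C = d / P = 41.80 / 52.3 = 0.80.

C ≈ 0.80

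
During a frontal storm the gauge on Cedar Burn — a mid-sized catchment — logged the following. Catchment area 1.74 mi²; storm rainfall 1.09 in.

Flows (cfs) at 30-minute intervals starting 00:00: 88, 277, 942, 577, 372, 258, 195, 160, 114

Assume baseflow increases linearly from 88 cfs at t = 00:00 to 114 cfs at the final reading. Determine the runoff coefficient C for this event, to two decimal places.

C ≈ 0.85

ΣQ_DR = 2074 cfs; V = ΣQ_DR·Δt = 3.733 × 10^6 ft³.
Runoff depth d = V / A = 0.9235 in.
C = d / P = 0.9235 / 1.09 = 0.85.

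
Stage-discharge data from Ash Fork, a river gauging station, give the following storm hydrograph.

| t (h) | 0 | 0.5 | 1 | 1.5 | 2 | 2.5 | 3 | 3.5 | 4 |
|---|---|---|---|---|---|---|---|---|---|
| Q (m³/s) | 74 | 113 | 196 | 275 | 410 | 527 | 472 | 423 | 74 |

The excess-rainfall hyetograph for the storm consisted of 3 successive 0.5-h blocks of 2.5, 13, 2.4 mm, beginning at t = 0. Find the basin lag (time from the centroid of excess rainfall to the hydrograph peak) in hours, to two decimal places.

t_L ≈ 1.75 h

Centroid of excess rainfall: t_c = Σ P_i·t̄_i / ΣP_i = 0.7472 h (block centres at 0.25, 0.75, 1.25 h).
Hydrograph peak occurs at t = 2.5 h, so basin lag t_L = 2.5 − 0.7472 = 1.75 h.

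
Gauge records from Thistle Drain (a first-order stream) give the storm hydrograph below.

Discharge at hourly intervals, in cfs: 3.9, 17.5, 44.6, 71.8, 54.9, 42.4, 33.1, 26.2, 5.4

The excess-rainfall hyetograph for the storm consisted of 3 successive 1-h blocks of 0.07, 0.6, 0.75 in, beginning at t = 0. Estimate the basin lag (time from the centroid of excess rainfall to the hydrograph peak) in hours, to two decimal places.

t_L ≈ 1.02 h

Centroid of excess rainfall: t_c = Σ P_i·t̄_i / ΣP_i = 1.9789 h (block centres at 0.5, 1.5, 2.5 h).
Hydrograph peak occurs at t = 3 h, so basin lag t_L = 3 − 1.9789 = 1.02 h.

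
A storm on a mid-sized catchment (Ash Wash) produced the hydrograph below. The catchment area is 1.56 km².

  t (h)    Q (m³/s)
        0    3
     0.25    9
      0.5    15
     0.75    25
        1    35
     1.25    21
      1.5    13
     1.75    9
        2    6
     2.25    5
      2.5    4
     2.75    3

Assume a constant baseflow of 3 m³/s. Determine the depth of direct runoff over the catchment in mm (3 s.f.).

d ≈ 64.6 mm

Direct runoff: 0.0, 6.0, 12.0, 22.0, 32.0, 18.0, 10.0, 6.0, 3.0, 2.0, 1.0, 0.0 m³/s; ΣQ_DR = 112.0 m³/s.
V = ΣQ_DR · Δt = 112.0 × 900 s = 1.008 × 10^5 m³.
Over A = 1.56 km², depth = V / A = 64.6 mm.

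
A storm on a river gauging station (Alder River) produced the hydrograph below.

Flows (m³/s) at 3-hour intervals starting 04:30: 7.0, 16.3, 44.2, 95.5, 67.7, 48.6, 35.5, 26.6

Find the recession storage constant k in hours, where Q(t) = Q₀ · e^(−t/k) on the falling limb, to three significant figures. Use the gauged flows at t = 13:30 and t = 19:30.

On the falling limb, Q drops from 95.5 to 48.6 m³/s between t = 13:30 and t = 19:30 (Δt = 6 h).
k = −Δt / ln(Q₂/Q₁) = −6 / ln(48.6/95.5) = 8.88 h.

k ≈ 8.88 h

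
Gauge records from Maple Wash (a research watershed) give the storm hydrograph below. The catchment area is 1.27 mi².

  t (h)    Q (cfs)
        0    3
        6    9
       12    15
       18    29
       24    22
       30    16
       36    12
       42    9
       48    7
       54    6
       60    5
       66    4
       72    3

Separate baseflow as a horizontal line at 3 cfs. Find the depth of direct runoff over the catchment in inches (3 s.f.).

Direct runoff: 0.0, 6.0, 12.0, 26.0, 19.0, 13.0, 9.0, 6.0, 4.0, 3.0, 2.0, 1.0, 0.0 cfs; ΣQ_DR = 101.0 cfs.
V = ΣQ_DR · Δt = 101.0 × 21600 s = 2.182 × 10^6 ft³.
Over A = 1.27 mi², depth = V / A = 0.739 in.

d ≈ 0.739 in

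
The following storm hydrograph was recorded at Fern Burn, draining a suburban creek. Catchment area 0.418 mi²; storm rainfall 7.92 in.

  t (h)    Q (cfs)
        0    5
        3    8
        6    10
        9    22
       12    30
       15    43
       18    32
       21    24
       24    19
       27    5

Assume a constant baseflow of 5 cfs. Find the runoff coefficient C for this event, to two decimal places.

C ≈ 0.21

ΣQ_DR = 148.0 cfs; V = ΣQ_DR·Δt = 1.598 × 10^6 ft³.
Runoff depth d = V / A = 1.646 in.
C = d / P = 1.646 / 7.92 = 0.21.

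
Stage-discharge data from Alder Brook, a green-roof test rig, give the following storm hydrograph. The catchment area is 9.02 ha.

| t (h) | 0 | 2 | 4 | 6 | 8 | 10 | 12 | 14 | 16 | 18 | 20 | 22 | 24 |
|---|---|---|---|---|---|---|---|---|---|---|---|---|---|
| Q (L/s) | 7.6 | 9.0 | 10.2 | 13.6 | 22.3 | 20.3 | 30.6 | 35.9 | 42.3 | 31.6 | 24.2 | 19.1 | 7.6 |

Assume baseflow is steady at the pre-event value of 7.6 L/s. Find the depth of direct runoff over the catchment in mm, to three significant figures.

d ≈ 14.0 mm

Direct runoff: 0.0, 1.4, 2.6, 6.0, 14.7, 12.7, 23.0, 28.3, 34.7, 24.0, 16.6, 11.5, 0.0 L/s; ΣQ_DR = 175.5 L/s.
V = ΣQ_DR · Δt = 175.5 × 7200 s = 1.264 × 10^6 L.
Over A = 9.02 ha, depth = V / A = 14.0 mm.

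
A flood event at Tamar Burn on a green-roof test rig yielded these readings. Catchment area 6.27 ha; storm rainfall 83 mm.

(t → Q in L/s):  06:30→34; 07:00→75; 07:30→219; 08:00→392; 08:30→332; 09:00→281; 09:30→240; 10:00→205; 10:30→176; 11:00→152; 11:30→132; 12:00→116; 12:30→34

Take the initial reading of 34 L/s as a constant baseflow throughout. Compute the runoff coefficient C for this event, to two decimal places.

C ≈ 0.67

ΣQ_DR = 1946 L/s; V = ΣQ_DR·Δt = 3.503 × 10^6 L.
Runoff depth d = V / A = 55.87 mm.
C = d / P = 55.87 / 83 = 0.67.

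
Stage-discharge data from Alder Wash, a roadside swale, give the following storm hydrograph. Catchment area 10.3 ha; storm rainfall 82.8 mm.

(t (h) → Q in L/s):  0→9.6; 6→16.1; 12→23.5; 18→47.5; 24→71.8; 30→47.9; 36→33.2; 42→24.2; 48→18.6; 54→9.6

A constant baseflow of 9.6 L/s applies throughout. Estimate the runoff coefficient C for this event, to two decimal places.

C ≈ 0.52

ΣQ_DR = 206.0 L/s; V = ΣQ_DR·Δt = 4.450 × 10^6 L.
Runoff depth d = V / A = 43.20 mm.
C = d / P = 43.20 / 82.8 = 0.52.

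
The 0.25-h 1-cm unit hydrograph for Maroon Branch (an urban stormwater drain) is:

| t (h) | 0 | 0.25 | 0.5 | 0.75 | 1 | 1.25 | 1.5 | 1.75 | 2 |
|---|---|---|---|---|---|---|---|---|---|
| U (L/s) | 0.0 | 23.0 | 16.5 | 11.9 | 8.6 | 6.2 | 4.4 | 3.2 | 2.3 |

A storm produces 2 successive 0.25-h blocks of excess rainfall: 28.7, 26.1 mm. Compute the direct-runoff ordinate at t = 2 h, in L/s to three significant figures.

By discrete convolution, Q_j = Σ (P_i / 10 mm) · U_{j−i}.
At t = 2 h (j=8): Q = (28.7/10)·2.3 + (26.1/10)·3.2 = 15.0 L/s.

Q ≈ 15.0 L/s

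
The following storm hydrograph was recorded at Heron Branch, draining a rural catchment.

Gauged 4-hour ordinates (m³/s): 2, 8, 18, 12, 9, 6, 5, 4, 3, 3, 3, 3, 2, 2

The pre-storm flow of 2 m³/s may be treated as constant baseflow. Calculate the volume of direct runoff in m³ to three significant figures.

V ≈ 7.49 × 10^5 m³

Direct-runoff ordinates (Q − Q_b): 0.0, 6.0, 16.0, 10.0, 7.0, 4.0, 3.0, 2.0, 1.0, 1.0, 1.0, 1.0, 0.0, 0.0 m³/s.
ΣQ_DR = 52.00 m³/s.
With Δt = 4 h = 14400 s, V = ΣQ_DR · Δt = 52.00 × 14400 = 7.49 × 10^5 m³.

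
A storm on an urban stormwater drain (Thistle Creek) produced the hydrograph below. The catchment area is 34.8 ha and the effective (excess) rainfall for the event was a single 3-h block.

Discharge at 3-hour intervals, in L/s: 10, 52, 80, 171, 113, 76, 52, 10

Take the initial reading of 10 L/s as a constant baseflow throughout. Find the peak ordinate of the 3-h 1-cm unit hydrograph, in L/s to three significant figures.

Direct runoff: 0.0, 42.0, 70.0, 161.0, 103.0, 66.0, 42.0, 0.0 L/s; ΣQ_DR = 484.0 L/s, peak = 161.0 L/s.
Runoff depth d = ΣQ_DR·Δt / A = 484.0 × 10800 / (34.8 ha) = 15.02 mm.
The 1-cm UH is the DRH scaled by (10 mm)/d, so U_p = 161.0 × 10/15.02 = 107 L/s.

U_p ≈ 107 L/s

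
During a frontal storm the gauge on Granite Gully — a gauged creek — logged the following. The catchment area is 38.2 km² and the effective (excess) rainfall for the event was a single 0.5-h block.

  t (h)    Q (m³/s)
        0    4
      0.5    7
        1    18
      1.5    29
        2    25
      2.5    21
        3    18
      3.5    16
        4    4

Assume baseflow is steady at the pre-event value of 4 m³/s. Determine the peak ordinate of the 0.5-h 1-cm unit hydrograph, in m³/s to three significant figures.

Direct runoff: 0.0, 3.0, 14.0, 25.0, 21.0, 17.0, 14.0, 12.0, 0.0 m³/s; ΣQ_DR = 106.0 m³/s, peak = 25.0 m³/s.
Runoff depth d = ΣQ_DR·Δt / A = 106.0 × 1800 / (38.2 km²) = 4.995 mm.
The 1-cm UH is the DRH scaled by (10 mm)/d, so U_p = 25.0 × 10/4.995 = 50.1 m³/s.

U_p ≈ 50.1 m³/s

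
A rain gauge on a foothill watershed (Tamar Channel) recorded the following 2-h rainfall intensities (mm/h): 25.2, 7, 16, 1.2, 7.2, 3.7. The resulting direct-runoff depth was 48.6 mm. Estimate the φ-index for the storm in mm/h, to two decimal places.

φ ≈ 8.45 mm/h

Only the 2 blocks with intensity above φ contribute runoff: 25.2, 16 mm/h.
Σ(I−φ)·Δt = d  ⇒  (25.2+16 − 2φ)·2 = 48.6
φ = (41.20 − 48.6/2) / 2 = 8.45 mm/h.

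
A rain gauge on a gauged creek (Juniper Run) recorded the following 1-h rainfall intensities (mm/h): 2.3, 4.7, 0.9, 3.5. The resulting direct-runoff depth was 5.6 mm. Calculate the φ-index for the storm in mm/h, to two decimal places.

Only the 3 blocks with intensity above φ contribute runoff: 2.3, 4.7, 3.5 mm/h.
Σ(I−φ)·Δt = d  ⇒  (2.3+4.7+3.5 − 3φ)·1 = 5.6
φ = (10.50 − 5.6/1) / 3 = 1.63 mm/h.

φ ≈ 1.63 mm/h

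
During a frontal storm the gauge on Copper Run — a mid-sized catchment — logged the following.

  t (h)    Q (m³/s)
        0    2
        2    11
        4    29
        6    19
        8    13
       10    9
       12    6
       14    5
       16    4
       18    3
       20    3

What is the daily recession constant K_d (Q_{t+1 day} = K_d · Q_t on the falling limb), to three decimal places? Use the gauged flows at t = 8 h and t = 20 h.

K_d ≈ 0.053

Between t = 8 h and t = 20 h the flow falls from 13 to 3 m³/s over 6×2 h = 12 h.
Per-interval ratio K = (3/13)^(1/6) = 0.7832; K_d = K^(24/2) = 0.053.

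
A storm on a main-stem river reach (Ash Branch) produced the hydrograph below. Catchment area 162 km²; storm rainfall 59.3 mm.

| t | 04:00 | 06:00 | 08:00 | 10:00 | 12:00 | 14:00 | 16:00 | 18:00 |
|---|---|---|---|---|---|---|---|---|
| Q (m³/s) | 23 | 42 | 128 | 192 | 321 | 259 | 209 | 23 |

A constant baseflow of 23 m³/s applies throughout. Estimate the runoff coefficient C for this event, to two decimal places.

C ≈ 0.76

ΣQ_DR = 1013 m³/s; V = ΣQ_DR·Δt = 7.294 × 10^6 m³.
Runoff depth d = V / A = 45.02 mm.
C = d / P = 45.02 / 59.3 = 0.76.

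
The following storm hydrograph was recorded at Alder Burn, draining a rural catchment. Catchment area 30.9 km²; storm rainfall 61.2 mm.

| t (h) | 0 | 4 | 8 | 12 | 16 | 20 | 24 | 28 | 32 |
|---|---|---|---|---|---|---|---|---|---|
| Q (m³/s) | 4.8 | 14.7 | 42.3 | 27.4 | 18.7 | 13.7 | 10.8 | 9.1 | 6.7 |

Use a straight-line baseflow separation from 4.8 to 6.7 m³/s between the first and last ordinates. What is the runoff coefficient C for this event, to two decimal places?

C ≈ 0.73

ΣQ_DR = 96.45 m³/s; V = ΣQ_DR·Δt = 1.389 × 10^6 m³.
Runoff depth d = V / A = 44.95 mm.
C = d / P = 44.95 / 61.2 = 0.73.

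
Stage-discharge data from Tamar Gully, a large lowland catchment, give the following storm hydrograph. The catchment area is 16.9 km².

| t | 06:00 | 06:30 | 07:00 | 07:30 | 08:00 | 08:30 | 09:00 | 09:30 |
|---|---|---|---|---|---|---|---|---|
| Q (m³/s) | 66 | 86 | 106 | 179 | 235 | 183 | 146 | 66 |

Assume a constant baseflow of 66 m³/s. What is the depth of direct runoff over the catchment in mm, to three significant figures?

d ≈ 57.4 mm

Direct runoff: 0.0, 20.0, 40.0, 113.0, 169.0, 117.0, 80.0, 0.0 m³/s; ΣQ_DR = 539.0 m³/s.
V = ΣQ_DR · Δt = 539.0 × 1800 s = 9.702 × 10^5 m³.
Over A = 16.9 km², depth = V / A = 57.4 mm.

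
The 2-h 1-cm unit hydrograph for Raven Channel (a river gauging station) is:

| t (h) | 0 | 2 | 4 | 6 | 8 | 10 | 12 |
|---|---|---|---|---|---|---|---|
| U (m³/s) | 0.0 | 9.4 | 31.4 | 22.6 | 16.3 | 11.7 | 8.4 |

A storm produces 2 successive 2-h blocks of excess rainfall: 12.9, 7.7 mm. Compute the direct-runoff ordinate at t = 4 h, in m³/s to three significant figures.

Q ≈ 47.7 m³/s

By discrete convolution, Q_j = Σ (P_i / 10 mm) · U_{j−i}.
At t = 4 h (j=2): Q = (12.9/10)·31.4 + (7.7/10)·9.4 = 47.7 m³/s.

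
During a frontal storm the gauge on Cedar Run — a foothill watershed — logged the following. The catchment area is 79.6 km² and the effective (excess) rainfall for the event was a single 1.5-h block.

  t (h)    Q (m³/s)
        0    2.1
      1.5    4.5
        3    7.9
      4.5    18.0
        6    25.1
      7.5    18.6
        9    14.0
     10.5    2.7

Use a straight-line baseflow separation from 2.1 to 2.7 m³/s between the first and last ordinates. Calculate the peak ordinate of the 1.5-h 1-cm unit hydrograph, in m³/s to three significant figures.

Direct runoff: 0.00, 2.31, 5.63, 15.64, 22.66, 16.07, 11.39, 0.00 m³/s; ΣQ_DR = 73.70 m³/s, peak = 22.66 m³/s.
Runoff depth d = ΣQ_DR·Δt / A = 73.70 × 5400 / (79.6 km²) = 5.000 mm.
The 1-cm UH is the DRH scaled by (10 mm)/d, so U_p = 22.66 × 10/5.000 = 45.3 m³/s.

U_p ≈ 45.3 m³/s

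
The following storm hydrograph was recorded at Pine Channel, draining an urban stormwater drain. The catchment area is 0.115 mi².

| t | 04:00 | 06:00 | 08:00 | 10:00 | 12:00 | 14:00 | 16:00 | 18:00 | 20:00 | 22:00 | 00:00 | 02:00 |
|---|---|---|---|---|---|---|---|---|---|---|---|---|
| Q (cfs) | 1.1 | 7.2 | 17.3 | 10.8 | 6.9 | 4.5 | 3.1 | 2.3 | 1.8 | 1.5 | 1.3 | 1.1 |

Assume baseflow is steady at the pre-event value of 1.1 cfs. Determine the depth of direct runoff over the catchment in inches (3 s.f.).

Direct runoff: 0.0, 6.1, 16.2, 9.7, 5.8, 3.4, 2.0, 1.2, 0.7, 0.4, 0.2, 0.0 cfs; ΣQ_DR = 45.70 cfs.
V = ΣQ_DR · Δt = 45.70 × 7200 s = 3.290 × 10^5 ft³.
Over A = 0.115 mi², depth = V / A = 1.23 in.

d ≈ 1.23 in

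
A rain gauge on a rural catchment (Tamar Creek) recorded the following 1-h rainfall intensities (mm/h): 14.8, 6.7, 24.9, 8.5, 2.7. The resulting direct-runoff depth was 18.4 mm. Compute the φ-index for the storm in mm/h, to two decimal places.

Only the 2 blocks with intensity above φ contribute runoff: 14.8, 24.9 mm/h.
Σ(I−φ)·Δt = d  ⇒  (14.8+24.9 − 2φ)·1 = 18.4
φ = (39.70 − 18.4/1) / 2 = 10.65 mm/h.

φ ≈ 10.65 mm/h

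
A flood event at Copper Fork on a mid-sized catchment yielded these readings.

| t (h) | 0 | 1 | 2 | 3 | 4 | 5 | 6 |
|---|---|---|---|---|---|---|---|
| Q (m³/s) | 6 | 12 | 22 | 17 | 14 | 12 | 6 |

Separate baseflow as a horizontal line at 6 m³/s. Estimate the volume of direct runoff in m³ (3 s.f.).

V ≈ 1.69 × 10^5 m³

Direct-runoff ordinates (Q − Q_b): 0.0, 6.0, 16.0, 11.0, 8.0, 6.0, 0.0 m³/s.
ΣQ_DR = 47.00 m³/s.
With Δt = 1 h = 3600 s, V = ΣQ_DR · Δt = 47.00 × 3600 = 1.69 × 10^5 m³.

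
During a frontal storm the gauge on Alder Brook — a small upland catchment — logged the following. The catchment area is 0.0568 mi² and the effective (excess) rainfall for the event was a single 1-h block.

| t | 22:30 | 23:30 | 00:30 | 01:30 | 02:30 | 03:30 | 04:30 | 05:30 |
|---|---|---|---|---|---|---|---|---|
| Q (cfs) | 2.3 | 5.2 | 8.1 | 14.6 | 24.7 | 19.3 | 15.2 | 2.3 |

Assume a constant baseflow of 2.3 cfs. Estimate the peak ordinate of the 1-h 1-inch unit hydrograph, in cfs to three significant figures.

U_p ≈ 11.2 cfs

Direct runoff: 0.0, 2.9, 5.8, 12.3, 22.4, 17.0, 12.9, 0.0 cfs; ΣQ_DR = 73.30 cfs, peak = 22.4 cfs.
Runoff depth d = ΣQ_DR·Δt / A = 73.30 × 3600 / (0.0568 mi²) = 2.000 in.
The 1-inch UH is the DRH scaled by (1 in)/d, so U_p = 22.4 × 1/2.000 = 11.2 cfs.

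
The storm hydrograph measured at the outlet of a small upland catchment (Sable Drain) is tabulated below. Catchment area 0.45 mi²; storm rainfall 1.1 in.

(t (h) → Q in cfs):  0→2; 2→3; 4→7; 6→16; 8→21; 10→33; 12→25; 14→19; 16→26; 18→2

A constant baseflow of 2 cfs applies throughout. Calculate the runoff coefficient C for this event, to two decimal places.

ΣQ_DR = 134.0 cfs; V = ΣQ_DR·Δt = 9.648 × 10^5 ft³.
Runoff depth d = V / A = 0.9229 in.
C = d / P = 0.9229 / 1.1 = 0.84.

C ≈ 0.84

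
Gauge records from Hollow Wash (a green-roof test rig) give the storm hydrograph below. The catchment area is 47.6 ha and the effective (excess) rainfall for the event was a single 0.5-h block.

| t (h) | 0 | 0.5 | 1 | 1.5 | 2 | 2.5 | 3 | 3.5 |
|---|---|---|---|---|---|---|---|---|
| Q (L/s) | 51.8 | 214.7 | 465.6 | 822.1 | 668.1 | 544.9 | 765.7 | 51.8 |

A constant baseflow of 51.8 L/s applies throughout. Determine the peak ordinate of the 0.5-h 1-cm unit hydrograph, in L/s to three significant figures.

U_p ≈ 643 L/s

Direct runoff: 0.0, 162.9, 413.8, 770.3, 616.3, 493.1, 713.9, 0.0 L/s; ΣQ_DR = 3170 L/s, peak = 770.3 L/s.
Runoff depth d = ΣQ_DR·Δt / A = 3170 × 1800 / (47.6 ha) = 11.99 mm.
The 1-cm UH is the DRH scaled by (10 mm)/d, so U_p = 770.3 × 10/11.99 = 643 L/s.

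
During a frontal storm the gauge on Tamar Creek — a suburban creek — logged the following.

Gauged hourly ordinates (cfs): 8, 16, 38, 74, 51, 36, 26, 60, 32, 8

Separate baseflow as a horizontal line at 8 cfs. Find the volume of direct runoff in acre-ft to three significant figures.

Direct-runoff ordinates (Q − Q_b): 0.0, 8.0, 30.0, 66.0, 43.0, 28.0, 18.0, 52.0, 24.0, 0.0 cfs.
ΣQ_DR = 269.0 cfs.
With Δt = 1 h = 3600 s, V = ΣQ_DR · Δt = 269.0 × 3600 = 9.68 × 10^5 ft³ = 22.2 acre-ft.

V ≈ 22.2 acre-ft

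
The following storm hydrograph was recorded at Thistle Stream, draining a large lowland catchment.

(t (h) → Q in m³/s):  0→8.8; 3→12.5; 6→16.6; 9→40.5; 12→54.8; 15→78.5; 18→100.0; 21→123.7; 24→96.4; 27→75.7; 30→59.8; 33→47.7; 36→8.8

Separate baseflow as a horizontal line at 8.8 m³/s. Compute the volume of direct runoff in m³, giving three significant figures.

Direct-runoff ordinates (Q − Q_b): 0.0, 3.7, 7.8, 31.7, 46.0, 69.7, 91.2, 114.9, 87.6, 66.9, 51.0, 38.9, 0.0 m³/s.
ΣQ_DR = 609.4 m³/s.
With Δt = 3 h = 10800 s, V = ΣQ_DR · Δt = 609.4 × 10800 = 6.58 × 10^6 m³.

V ≈ 6.58 × 10^6 m³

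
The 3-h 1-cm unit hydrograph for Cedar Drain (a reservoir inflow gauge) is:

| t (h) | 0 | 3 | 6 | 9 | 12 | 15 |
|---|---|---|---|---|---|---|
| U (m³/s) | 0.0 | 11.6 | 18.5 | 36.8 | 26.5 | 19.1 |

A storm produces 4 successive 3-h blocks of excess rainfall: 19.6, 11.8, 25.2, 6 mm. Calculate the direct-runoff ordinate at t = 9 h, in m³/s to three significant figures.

Q ≈ 123 m³/s

By discrete convolution, Q_j = Σ (P_i / 10 mm) · U_{j−i}.
At t = 9 h (j=3): Q = (19.6/10)·36.8 + (11.8/10)·18.5 + (25.2/10)·11.6 + (6/10)·0.0 = 123 m³/s.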